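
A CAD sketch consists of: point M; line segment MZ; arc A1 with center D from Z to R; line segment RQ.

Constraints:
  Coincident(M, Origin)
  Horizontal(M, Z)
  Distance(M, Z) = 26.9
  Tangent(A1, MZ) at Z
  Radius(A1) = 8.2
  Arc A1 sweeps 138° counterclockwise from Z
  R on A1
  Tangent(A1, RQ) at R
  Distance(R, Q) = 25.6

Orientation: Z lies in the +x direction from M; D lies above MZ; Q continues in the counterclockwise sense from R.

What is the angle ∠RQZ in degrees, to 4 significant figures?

24.69°

On A1, Z sits at bearing -90° from D; a 138° counterclockwise sweep puts R at bearing 48°, so R = D + 8.2·(cos 48°, sin 48°) = (32.39, 14.29). Since A1 is tangent to RQ there, DR ⟂ RQ, so RQ runs along (−sin 48°, cos 48°); with |RQ| = 25.6, Q = (13.36, 31.42). Then cos ∠RQZ = QR·QZ / (|QR||QZ|), giving 24.69°.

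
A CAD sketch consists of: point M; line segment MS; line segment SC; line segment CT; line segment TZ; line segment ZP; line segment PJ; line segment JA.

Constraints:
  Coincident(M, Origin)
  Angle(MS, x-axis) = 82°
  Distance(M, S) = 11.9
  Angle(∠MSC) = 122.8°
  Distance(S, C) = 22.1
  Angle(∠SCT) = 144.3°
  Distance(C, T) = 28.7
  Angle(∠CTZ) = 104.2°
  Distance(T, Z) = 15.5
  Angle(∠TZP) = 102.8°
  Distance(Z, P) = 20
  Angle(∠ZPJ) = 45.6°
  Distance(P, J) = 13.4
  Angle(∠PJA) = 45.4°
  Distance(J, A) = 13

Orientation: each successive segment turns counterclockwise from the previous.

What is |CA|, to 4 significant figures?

33.68

M is at the origin; MS runs at 82.0° with length 11.9, so S = (1.656, 11.78). ∠MSC = 122.8° gives SC at 139.2° from the x-axis; with |SC| = 22.1, C = (-15.07, 26.22). ∠SCT = 144.3° gives CT at 174.9° from the x-axis; with |CT| = 28.7, T = (-43.66, 28.78). ∠CTZ = 104.2° gives TZ at -109.3° from the x-axis; with |TZ| = 15.5, Z = (-48.78, 14.15). ∠TZP = 102.8° gives ZP at -32.10° from the x-axis; with |ZP| = 20.0, P = (-31.84, 3.519). ∠ZPJ = 45.6° gives PJ at 102.3° from the x-axis; with |PJ| = 13.4, J = (-34.69, 16.61). ∠PJA = 45.4° gives JA at -123.1° from the x-axis; with |JA| = 13.0, A = (-41.79, 5.721). Then |CA| = |A − C| = 33.68.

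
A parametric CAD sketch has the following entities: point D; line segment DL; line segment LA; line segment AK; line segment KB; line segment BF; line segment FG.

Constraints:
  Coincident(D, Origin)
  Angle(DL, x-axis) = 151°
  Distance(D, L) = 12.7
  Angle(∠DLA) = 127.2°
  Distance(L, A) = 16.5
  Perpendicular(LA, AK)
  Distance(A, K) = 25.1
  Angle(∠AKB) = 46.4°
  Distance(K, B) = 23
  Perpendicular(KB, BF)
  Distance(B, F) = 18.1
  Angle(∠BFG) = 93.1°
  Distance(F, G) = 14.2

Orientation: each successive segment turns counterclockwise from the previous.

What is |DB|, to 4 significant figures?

7.573

D is at the origin; DL runs at 151.0° with length 12.7, so L = (-11.11, 6.157). ∠DLA = 127.2° gives LA at -156.2° from the x-axis; with |LA| = 16.5, A = (-26.20, -0.5014). LA ⟂ AK, so AK runs at -66.20°; with |AK| = 25.1, K = (-16.08, -23.47). ∠AKB = 46.4° gives KB at 67.40° from the x-axis; with |KB| = 23.0, B = (-7.237, -2.233). Then |DB| = |B − D| = 7.573.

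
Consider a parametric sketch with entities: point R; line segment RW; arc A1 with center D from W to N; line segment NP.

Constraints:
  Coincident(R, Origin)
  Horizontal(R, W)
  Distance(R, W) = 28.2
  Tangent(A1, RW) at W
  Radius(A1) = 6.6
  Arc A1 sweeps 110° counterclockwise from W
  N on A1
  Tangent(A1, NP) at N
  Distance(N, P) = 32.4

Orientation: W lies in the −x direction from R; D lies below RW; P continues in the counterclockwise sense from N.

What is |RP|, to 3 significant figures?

45.7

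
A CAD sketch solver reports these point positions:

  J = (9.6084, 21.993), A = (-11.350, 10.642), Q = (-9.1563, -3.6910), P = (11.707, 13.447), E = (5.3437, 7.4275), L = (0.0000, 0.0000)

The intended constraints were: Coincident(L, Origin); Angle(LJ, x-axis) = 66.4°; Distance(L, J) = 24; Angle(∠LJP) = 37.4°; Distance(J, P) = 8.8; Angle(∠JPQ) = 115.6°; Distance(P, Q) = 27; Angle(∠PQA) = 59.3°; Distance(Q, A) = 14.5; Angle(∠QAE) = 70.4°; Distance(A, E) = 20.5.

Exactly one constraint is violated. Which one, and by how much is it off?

Distance(A, E) = 20.5 — off by 3.50.

L = (0.00, 0.00) ✓; LJ at 66.40° ✓; |LJ| = 24.00 ✓; ∠LJP = 37.40° ✓; |JP| = 8.800 ✓; ∠JPQ = 115.6° ✓; |PQ| = 27.00 ✓; ∠PQA = 59.30° ✓; |QA| = 14.50 ✓; ∠QAE = 70.40° ✓; |AE| = 17.00 ✗.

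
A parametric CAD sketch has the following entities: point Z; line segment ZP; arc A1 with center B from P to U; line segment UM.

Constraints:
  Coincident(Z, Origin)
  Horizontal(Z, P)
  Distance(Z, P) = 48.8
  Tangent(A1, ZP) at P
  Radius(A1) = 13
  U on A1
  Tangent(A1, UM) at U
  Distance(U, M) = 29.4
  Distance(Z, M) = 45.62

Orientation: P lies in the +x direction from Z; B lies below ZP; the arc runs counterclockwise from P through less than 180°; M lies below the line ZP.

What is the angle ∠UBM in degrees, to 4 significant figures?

66.15°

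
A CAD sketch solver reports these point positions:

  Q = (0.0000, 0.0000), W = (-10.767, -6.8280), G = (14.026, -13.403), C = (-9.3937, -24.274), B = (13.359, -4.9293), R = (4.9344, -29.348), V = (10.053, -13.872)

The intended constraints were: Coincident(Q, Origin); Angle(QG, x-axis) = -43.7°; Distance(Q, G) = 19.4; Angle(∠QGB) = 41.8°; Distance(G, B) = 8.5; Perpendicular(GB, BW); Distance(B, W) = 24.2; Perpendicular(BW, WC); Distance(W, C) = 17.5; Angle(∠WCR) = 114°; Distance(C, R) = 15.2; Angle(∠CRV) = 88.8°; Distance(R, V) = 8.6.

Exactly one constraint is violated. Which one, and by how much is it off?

Distance(R, V) = 8.6 — off by 7.70.

Q = (0.00, 0.00) ✓; QG at -43.70° ✓; |QG| = 19.40 ✓; ∠QGB = 41.80° ✓; |GB| = 8.500 ✓; ∠(GB, BW) = 90.00° ✓; |BW| = 24.20 ✓; ∠(BW, WC) = 90.00° ✓; |WC| = 17.50 ✓; ∠WCR = 114.0° ✓; |CR| = 15.20 ✓; ∠CRV = 88.80° ✓; |RV| = 16.30 ✗.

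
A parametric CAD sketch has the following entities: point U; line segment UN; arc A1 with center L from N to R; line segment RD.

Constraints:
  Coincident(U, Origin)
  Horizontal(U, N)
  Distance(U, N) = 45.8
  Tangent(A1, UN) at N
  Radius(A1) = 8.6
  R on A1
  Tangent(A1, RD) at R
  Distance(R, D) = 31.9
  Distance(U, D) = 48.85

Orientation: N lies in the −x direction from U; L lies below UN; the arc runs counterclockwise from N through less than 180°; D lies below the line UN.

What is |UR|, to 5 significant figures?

54.111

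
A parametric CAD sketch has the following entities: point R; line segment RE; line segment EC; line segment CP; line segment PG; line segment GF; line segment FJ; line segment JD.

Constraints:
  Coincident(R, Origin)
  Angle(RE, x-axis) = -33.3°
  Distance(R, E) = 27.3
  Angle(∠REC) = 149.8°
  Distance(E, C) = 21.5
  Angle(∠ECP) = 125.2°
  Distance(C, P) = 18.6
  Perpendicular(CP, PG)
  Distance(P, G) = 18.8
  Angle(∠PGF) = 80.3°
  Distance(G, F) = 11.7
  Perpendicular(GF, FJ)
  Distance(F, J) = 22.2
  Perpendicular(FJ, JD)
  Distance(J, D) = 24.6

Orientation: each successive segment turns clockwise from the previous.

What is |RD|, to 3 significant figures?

67.6

GF ⟂ FJ, so FJ runs at -38.0°; with |FJ| = 22.2, J = (31.7, -46.1). The perpendicularity gives JD at right angles to FJ, so JD runs at -128°; with |JD| = 24.6, D = (16.6, -65.5). Then |RD| = |D − R| = 67.6.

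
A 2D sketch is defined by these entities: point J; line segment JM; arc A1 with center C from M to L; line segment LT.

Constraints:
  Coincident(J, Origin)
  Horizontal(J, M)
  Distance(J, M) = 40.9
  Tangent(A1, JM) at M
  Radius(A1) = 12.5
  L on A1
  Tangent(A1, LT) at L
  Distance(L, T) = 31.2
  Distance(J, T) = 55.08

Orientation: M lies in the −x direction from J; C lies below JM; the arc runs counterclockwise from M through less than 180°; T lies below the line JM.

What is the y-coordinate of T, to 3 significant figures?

-44.9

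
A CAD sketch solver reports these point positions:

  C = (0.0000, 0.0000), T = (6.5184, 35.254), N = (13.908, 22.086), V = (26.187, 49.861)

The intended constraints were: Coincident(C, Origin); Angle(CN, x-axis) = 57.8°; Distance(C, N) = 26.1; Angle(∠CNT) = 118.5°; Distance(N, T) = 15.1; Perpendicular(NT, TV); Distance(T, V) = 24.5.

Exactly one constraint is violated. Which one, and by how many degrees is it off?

Perpendicular(NT, TV) — off by 7.30°.

C = (0.00, 0.00) ✓; CN at 57.80° ✓; |CN| = 26.10 ✓; ∠CNT = 118.5° ✓; |NT| = 15.10 ✓; ∠(NT, TV) = 82.70° ✗; |TV| = 24.50 ✓.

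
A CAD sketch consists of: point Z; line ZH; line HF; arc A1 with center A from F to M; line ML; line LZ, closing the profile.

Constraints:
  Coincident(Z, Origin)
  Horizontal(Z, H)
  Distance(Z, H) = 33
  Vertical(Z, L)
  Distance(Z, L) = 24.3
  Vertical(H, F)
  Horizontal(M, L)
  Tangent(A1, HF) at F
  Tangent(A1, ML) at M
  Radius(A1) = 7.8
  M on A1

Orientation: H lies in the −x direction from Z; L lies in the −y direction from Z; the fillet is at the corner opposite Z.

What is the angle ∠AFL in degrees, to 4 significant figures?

13.30°

Z is at the origin; ZH is horizontal with |ZH| = 33.0 and H on the −x side, so H = (-33.00, 0.000). ZL is vertical with |ZL| = 24.3 and L on the −y side, so L = (0.000, -24.30). The virtual corner opposite Z is at (-33.00, -24.30). Since A1 is tangent to HF there, AF ⟂ HF and since A1 is tangent to ML there, AM ⟂ ML, with radius 7.8, so the center A sits 7.8 in from both sides at A = (-25.20, -16.50). That places the tangent points at F = (-33.00, -16.50) on HF and M = (-25.20, -24.30) on ML. Then cos ∠AFL = FA·FL / (|FA||FL|), giving 13.30°.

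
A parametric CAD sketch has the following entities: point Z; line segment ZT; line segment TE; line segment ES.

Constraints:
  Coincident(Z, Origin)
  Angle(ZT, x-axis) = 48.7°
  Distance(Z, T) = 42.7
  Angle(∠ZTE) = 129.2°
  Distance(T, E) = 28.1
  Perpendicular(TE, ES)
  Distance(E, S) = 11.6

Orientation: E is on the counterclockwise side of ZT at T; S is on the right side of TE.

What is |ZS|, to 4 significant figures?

70.94

∠ZTE = 129.2°, so TE runs at 48.7° + (180° − 129.2°) = 99.50° from the x-axis; with |TE| = 28.1, E = T + 28.1·(cos 99.50°, sin 99.50°) = (23.54, 59.79). TE is perpendicular to ES; with |ES| = 11.6 on the right of TE, S = E + 11.6·(0.9863, 0.1650) = (34.99, 61.71). Then |ZS| = |S − Z| = 70.94.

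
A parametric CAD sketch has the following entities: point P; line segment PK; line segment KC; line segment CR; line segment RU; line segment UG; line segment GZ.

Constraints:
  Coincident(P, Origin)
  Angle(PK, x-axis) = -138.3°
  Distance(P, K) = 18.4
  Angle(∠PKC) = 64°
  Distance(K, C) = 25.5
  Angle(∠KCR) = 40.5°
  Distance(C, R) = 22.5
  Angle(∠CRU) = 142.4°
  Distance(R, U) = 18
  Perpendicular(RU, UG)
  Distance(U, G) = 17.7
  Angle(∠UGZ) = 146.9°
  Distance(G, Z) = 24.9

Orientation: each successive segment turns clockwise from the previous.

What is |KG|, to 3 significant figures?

10.7

∠CRU = 142.4° gives RU at -71.4° from the x-axis; with |RU| = 18.0, U = (3.80, -17.3). The perpendicularity gives UG at right angles to RU, so UG runs at -161°; with |UG| = 17.7, G = (-13.0, -22.9). Then |KG| = |G − K| = 10.7.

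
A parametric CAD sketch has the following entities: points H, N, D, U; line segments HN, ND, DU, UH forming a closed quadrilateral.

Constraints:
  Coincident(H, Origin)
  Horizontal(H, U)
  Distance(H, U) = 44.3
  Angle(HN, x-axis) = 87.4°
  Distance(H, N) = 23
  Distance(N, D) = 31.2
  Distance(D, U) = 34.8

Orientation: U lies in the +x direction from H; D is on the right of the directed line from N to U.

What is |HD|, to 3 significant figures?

12.3

Checks: |HU| = 44.30 ✓; |HN| = 23.00 ✓; |ND| = 31.20 ✓; |DU| = 34.80 ✓.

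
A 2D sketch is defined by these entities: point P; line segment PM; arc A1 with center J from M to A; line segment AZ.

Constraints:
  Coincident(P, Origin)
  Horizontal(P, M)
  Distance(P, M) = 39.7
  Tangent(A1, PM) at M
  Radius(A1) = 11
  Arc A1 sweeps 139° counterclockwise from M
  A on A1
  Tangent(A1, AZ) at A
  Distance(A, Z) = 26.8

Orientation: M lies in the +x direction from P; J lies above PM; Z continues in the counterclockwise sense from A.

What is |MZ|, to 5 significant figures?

39.111

P is at the origin; PM is horizontal with |PM| = 39.7 and M on the +x side, so M = (39.700, 0.0000). The tangent condition forces JM to be normal to PM, so J = M + (0, 11) = (39.700, 11.000). On A1, M sits at bearing -90° from J; a 139° counterclockwise sweep puts A at bearing 49°, so A = J + 11.0·(cos 49°, sin 49°) = (46.917, 19.302). Since A1 is tangent to AZ there, JA ⟂ AZ, so AZ runs along (−sin 49°, cos 49°); with |AZ| = 26.8, Z = (26.690, 36.884). Then |MZ| = |Z − M| = 39.111.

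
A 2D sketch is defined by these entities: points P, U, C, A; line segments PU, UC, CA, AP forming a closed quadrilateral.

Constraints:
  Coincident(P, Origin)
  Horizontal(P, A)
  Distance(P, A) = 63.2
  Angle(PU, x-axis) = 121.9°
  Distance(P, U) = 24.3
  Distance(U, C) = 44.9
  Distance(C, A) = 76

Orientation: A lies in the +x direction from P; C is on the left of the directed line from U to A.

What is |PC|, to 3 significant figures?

58.7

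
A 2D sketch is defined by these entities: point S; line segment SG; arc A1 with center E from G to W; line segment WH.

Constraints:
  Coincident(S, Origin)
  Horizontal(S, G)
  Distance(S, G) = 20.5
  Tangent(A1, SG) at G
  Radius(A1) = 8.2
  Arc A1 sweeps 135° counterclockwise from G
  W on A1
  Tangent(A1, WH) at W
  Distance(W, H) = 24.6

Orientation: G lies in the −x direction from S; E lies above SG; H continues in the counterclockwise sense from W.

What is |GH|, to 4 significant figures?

33.47

On A1, G sits at bearing -90° from E; a 135° counterclockwise sweep puts W at bearing 45°, so W = E + 8.2·(cos 45°, sin 45°) = (-14.70, 14.00). The tangent condition forces EW to be normal to WH, so WH runs along (−sin 45°, cos 45°); with |WH| = 24.6, H = (-32.10, 31.39). Then |GH| = |H − G| = 33.47.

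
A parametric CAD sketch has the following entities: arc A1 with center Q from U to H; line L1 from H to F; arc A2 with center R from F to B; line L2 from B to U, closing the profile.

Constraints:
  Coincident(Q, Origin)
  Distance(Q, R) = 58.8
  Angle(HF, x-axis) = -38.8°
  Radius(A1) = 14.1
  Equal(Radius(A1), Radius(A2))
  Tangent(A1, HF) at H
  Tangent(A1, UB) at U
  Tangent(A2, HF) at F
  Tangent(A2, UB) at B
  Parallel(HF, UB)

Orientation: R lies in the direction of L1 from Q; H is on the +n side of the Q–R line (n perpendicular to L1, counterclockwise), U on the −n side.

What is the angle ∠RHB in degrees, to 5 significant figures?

12.137°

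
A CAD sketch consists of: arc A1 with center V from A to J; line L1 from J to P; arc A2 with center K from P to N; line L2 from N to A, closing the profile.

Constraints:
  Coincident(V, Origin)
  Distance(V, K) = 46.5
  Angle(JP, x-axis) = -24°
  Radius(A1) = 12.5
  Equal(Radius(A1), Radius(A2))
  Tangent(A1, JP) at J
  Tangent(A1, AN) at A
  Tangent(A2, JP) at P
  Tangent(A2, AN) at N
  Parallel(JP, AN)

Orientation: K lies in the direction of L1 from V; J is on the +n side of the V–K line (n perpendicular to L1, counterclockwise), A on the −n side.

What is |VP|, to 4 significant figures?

48.15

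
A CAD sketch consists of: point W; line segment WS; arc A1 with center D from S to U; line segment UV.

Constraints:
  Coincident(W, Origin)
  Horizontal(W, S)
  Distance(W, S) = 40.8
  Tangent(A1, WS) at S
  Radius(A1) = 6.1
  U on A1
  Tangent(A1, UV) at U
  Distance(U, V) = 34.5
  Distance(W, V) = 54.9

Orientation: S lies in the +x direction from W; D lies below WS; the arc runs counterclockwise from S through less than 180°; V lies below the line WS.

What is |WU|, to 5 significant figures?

35.302

W is at the origin; W and S share the same y with |WS| = 40.8 and S on the +x side, so S = (40.800, 0.0000). Tangency of A1 to WS means the radius DS is perpendicular to WS, so D = S + (0, -6.1) = (40.800, -6.1000). Since DU ⟂ UV (tangency), |DV| = √(6.1² + 34.5²) = 35.035 regardless of where U sits on A1. So V lies on both circle(W, 54.9) and circle(D, 35.035); the below-WS intersection is V = (36.637, -40.887). U is the foot of the tangent from V: U = (34.710, -6.4408).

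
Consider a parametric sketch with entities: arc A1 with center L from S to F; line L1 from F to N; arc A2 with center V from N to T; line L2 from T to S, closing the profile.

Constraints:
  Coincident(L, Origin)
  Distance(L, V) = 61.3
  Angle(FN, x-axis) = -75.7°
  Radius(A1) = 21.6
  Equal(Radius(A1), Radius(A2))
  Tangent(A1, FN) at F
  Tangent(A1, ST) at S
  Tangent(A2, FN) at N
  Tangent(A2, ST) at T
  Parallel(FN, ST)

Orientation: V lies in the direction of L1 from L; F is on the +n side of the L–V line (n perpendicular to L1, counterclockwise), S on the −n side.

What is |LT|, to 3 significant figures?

65.0

Tangency of A1 to both parallel lines with radius 21.6 puts F and S at L ± 21.6·n: F = (20.9, 5.34), S = (-20.9, -5.34). Equal radii place N and T the same way about V: N = V + 21.6·n = (36.1, -54.1), T = V − 21.6·n = (-5.79, -64.7). Then |LT| = |T − L| = 65.0.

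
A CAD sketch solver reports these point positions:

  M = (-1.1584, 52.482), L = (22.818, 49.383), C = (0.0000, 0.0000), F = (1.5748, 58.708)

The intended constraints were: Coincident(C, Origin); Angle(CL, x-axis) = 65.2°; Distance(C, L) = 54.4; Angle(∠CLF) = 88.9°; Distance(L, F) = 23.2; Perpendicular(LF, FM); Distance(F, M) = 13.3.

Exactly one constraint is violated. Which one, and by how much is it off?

Distance(F, M) = 13.3 — off by 6.50.

C = (0.00, 0.00) ✓; CL at 65.20° ✓; |CL| = 54.40 ✓; ∠CLF = 88.90° ✓; |LF| = 23.20 ✓; ∠(LF, FM) = 90.00° ✓; |FM| = 6.800 ✗.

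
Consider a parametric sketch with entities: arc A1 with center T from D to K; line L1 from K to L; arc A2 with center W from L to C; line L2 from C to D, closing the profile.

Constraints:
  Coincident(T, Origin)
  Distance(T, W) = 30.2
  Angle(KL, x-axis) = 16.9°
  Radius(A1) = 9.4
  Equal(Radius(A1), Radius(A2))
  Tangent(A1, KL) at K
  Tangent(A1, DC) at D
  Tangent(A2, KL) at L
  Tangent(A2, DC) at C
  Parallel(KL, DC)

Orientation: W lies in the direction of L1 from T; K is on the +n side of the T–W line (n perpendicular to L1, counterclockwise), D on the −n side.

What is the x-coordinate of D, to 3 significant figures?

2.73

T is at the origin and W lies 30.2 along u from T, so W = 30.2·u = (28.9, 8.78). Tangency of A1 to both parallel lines with radius 9.4 puts K and D at T ± 9.4·n: K = (-2.73, 8.99), D = (2.73, -8.99). So D.x = 2.73.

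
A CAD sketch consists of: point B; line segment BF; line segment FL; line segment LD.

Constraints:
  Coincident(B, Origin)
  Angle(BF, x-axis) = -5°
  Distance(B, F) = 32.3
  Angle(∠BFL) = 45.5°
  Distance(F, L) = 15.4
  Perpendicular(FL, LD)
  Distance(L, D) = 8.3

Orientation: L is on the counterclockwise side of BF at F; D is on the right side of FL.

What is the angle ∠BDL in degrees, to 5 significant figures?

13.008°

B is at the origin; BF runs at -5.0° with length 32.3, so F = 32.3·(cos -5.0°, sin -5.0°) = (32.177, -2.8151). ∠BFL = 45.5°, so FL runs at -5.0° + (180° − 45.5°) = 129.50° from the x-axis; with |FL| = 15.4, L = F + 15.4·(cos 129.50°, sin 129.50°) = (22.381, 9.0679). FL is perpendicular to LD; with |LD| = 8.3 on the right of FL, D = L + 8.3·(0.77162, 0.63608) = (28.786, 14.347). Then cos ∠BDL = DB·DL / (|DB||DL|), giving 13.008°.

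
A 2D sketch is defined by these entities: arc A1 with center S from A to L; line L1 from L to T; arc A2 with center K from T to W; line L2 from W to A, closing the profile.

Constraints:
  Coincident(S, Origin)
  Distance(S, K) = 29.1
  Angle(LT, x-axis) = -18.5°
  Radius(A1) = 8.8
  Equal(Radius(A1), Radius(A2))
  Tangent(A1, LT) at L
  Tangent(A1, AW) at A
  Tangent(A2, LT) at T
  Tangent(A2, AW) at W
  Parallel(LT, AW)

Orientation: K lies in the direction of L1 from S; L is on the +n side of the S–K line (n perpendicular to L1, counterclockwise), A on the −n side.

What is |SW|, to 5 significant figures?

30.401

The slot axis is L1's direction at -18.5°, so u = (cos -18.5°, sin -18.5°) = (0.94832, -0.31730) and n = (−sin -18.5°, cos -18.5°) = (0.31730, 0.94832). S is at the origin and K lies 29.1 along u from S, so K = 29.1·u = (27.596, -9.2336). Tangency of A1 to both parallel lines with radius 8.8 puts L and A at S ± 8.8·n: L = (2.7923, 8.3452), A = (-2.7923, -8.3452). Equal radii place T and W the same way about K: T = K + 8.8·n = (30.388, -0.88832), W = K − 8.8·n = (24.804, -17.579). Then |SW| = |W − S| = 30.401.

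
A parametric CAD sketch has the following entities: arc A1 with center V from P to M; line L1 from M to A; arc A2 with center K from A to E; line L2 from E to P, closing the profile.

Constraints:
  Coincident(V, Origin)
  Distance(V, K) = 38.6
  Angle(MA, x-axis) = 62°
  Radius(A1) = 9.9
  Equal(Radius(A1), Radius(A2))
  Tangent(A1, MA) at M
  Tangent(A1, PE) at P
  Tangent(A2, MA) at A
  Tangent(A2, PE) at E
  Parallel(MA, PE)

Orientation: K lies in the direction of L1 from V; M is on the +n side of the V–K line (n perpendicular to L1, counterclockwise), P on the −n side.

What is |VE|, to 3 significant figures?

39.8

The slot axis is L1's direction at 62.0°, so u = (cos 62.0°, sin 62.0°) = (0.469, 0.883) and n = (−sin 62.0°, cos 62.0°) = (-0.883, 0.469). V is at the origin and K lies 38.6 along u from V, so K = 38.6·u = (18.1, 34.1). Tangency of A1 to both parallel lines with radius 9.9 puts M and P at V ± 9.9·n: M = (-8.74, 4.65), P = (8.74, -4.65). Equal radii place A and E the same way about K: A = K + 9.9·n = (9.38, 38.7), E = K − 9.9·n = (26.9, 29.4). Then |VE| = |E − V| = 39.8.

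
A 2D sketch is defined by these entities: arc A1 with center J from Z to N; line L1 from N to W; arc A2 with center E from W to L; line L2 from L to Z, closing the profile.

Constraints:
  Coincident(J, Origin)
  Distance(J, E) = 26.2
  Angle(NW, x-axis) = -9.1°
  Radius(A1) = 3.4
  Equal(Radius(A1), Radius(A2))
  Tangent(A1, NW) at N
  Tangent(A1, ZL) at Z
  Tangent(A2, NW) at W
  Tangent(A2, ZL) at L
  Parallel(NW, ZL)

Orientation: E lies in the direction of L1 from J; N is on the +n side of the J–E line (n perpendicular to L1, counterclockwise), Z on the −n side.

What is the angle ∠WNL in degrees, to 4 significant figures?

14.55°

Tangency of A1 to both parallel lines with radius 3.4 puts N and Z at J ± 3.4·n: N = (0.5377, 3.357), Z = (-0.5377, -3.357). Equal radii place W and L the same way about E: W = E + 3.4·n = (26.41, -0.7865), L = E − 3.4·n = (25.33, -7.501). Then cos ∠WNL = NW·NL / (|NW||NL|), giving 14.55°.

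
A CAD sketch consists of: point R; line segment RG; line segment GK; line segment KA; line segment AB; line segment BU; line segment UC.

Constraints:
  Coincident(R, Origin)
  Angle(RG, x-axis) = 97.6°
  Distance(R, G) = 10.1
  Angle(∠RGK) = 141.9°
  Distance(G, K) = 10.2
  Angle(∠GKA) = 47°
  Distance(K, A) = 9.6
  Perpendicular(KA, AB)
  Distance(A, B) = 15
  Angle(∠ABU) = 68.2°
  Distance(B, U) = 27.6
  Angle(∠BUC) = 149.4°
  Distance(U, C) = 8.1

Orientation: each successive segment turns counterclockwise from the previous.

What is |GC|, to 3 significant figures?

29.4

R is at the origin; RG runs at 97.6° with length 10.1, so G = (-1.34, 10.0). ∠RGK = 141.9° gives GK at 136° from the x-axis; with |GK| = 10.2, K = (-8.64, 17.1). ∠GKA = 47.0° gives KA at -91.3° from the x-axis; with |KA| = 9.6, A = (-8.85, 7.54). KA is perpendicular to AB, so AB runs at -1.30°; with |AB| = 15.0, B = (6.14, 7.20). ∠ABU = 68.2° gives BU at 110° from the x-axis; with |BU| = 27.6, U = (-3.52, 33.0). ∠BUC = 149.4° gives UC at 141° from the x-axis; with |UC| = 8.1, C = (-9.83, 38.1). Then |GC| = |C − G| = 29.4.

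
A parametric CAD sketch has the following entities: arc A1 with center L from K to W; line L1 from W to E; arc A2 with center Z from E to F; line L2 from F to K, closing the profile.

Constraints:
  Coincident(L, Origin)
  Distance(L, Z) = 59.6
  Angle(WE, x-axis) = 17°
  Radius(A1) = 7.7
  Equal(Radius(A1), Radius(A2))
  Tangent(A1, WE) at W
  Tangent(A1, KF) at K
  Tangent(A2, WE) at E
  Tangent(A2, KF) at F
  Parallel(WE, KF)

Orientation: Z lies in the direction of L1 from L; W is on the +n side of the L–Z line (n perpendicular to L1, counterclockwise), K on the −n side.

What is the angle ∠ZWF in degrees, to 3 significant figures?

7.13°

The slot axis is L1's direction at 17.0°, so u = (cos 17.0°, sin 17.0°) = (0.956, 0.292) and n = (−sin 17.0°, cos 17.0°) = (-0.292, 0.956). L is at the origin and Z lies 59.6 along u from L, so Z = 59.6·u = (57.0, 17.4). Tangency of A1 to both parallel lines with radius 7.7 puts W and K at L ± 7.7·n: W = (-2.25, 7.36), K = (2.25, -7.36). Equal radii place E and F the same way about Z: E = Z + 7.7·n = (54.7, 24.8), F = Z − 7.7·n = (59.2, 10.1). Then cos ∠ZWF = WZ·WF / (|WZ||WF|), giving 7.13°.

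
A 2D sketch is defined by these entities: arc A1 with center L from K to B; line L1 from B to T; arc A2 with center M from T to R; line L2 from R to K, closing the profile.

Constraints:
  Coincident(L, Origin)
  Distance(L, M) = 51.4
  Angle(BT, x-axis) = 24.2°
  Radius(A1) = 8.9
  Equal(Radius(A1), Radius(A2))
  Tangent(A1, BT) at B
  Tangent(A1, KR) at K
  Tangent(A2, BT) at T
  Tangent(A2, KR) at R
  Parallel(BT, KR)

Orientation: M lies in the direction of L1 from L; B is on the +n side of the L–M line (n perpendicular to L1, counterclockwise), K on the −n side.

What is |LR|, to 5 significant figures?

52.165

The slot axis is L1's direction at 24.2°, so u = (cos 24.2°, sin 24.2°) = (0.91212, 0.40992) and n = (−sin 24.2°, cos 24.2°) = (-0.40992, 0.91212). L is at the origin and M lies 51.4 along u from L, so M = 51.4·u = (46.883, 21.070). Tangency of A1 to both parallel lines with radius 8.9 puts B and K at L ± 8.9·n: B = (-3.6483, 8.1179), K = (3.6483, -8.1179). Equal radii place T and R the same way about M: T = M + 8.9·n = (43.235, 29.188), R = M − 8.9·n = (50.531, 12.952). Then |LR| = |R − L| = 52.165.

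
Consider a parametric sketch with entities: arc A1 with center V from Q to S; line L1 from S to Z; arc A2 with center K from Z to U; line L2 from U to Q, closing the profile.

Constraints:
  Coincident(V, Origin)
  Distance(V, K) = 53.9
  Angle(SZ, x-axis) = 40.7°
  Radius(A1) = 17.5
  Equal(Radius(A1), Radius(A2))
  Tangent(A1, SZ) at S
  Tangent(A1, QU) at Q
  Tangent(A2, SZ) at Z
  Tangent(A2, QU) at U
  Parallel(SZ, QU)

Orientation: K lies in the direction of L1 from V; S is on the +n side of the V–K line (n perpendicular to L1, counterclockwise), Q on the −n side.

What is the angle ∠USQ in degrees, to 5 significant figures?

57.002°

The slot axis is L1's direction at 40.7°, so u = (cos 40.7°, sin 40.7°) = (0.75813, 0.65210) and n = (−sin 40.7°, cos 40.7°) = (-0.65210, 0.75813). V is at the origin and K lies 53.9 along u from V, so K = 53.9·u = (40.863, 35.148). Tangency of A1 to both parallel lines with radius 17.5 puts S and Q at V ± 17.5·n: S = (-11.412, 13.267), Q = (11.412, -13.267). Equal radii place Z and U the same way about K: Z = K + 17.5·n = (29.452, 48.415), U = K − 17.5·n = (52.275, 21.881). Then cos ∠USQ = SU·SQ / (|SU||SQ|), giving 57.002°.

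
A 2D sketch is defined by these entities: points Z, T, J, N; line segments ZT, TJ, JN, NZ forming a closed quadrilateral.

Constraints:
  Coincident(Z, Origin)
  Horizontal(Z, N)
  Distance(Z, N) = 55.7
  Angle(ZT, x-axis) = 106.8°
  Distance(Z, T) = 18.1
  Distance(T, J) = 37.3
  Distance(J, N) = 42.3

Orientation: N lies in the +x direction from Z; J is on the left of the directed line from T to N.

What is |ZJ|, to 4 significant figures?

43.51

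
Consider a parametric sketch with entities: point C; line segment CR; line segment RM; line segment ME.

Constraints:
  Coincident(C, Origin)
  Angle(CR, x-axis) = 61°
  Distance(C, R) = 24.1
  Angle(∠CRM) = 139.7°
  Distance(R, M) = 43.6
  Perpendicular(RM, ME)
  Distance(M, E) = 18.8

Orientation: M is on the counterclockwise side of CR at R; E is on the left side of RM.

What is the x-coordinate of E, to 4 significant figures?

-15.29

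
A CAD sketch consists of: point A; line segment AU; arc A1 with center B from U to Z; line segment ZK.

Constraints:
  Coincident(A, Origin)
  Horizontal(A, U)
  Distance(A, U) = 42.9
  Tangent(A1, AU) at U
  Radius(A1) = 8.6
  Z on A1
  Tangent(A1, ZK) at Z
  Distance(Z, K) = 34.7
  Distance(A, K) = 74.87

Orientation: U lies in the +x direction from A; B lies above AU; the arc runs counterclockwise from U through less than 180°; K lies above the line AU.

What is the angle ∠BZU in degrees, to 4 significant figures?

57.61°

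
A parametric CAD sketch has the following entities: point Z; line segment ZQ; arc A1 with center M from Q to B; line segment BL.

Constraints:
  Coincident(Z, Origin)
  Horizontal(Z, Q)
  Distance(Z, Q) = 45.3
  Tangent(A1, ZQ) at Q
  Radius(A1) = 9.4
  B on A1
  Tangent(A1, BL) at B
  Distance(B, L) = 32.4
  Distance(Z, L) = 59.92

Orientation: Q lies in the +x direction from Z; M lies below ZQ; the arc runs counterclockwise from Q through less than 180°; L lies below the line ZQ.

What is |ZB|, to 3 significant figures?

37.7

Checks: |MB| = 9.400 ✓; ∠(MB, BL) = 90.00° ✓; |BL| = 32.40 ✓; |ZL| = 59.92 ✓.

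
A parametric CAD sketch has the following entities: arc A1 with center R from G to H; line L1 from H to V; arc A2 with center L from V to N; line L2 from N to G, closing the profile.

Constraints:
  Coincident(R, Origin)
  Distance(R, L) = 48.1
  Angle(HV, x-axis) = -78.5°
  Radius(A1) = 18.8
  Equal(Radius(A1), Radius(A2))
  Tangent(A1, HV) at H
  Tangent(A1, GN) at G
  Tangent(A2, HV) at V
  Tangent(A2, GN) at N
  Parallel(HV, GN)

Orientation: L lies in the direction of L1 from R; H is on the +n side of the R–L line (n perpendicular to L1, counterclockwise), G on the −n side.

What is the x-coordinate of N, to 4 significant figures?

-8.833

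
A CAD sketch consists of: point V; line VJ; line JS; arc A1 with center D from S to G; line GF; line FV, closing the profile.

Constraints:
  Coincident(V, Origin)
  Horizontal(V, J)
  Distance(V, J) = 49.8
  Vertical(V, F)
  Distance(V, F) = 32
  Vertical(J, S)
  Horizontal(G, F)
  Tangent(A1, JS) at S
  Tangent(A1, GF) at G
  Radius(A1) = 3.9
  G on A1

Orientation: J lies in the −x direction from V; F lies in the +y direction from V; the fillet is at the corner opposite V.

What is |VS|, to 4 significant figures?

57.18

V is at the origin; V and J share the same y with |VJ| = 49.8 and J on the −x side, so J = (-49.80, 0.000). V and F share the same x with |VF| = 32.0 and F on the +y side, so F = (0.000, 32.00). The virtual corner opposite V is at (-49.80, 32.00). Since A1 is tangent to JS there, DS ⟂ JS and since A1 is tangent to GF there, DG ⟂ GF, with radius 3.9, so the center D sits 3.9 in from both sides at D = (-45.90, 28.10). That places the tangent points at S = (-49.80, 28.10) on JS and G = (-45.90, 32.00) on GF. Then |VS| = |S − V| = 57.18.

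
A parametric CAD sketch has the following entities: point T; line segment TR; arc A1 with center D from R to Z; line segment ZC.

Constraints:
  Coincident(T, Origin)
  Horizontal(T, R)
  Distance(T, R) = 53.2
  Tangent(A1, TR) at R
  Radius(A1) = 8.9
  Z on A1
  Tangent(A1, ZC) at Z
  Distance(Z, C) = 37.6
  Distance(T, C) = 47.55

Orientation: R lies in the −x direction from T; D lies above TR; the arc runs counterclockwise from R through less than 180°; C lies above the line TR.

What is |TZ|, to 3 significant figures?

45.5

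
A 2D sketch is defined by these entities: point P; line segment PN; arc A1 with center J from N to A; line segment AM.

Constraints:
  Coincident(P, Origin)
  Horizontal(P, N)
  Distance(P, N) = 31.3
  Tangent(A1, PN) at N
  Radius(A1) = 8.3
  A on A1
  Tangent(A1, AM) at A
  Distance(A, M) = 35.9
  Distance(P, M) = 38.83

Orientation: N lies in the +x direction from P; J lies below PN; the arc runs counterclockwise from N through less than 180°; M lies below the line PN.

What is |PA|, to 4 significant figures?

24.22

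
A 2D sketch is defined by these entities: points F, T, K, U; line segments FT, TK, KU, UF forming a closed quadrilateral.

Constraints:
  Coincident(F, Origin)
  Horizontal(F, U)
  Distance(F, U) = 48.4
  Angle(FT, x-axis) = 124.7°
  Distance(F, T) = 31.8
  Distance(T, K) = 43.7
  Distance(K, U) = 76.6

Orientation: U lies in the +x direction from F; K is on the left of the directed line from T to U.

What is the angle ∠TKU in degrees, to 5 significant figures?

66.486°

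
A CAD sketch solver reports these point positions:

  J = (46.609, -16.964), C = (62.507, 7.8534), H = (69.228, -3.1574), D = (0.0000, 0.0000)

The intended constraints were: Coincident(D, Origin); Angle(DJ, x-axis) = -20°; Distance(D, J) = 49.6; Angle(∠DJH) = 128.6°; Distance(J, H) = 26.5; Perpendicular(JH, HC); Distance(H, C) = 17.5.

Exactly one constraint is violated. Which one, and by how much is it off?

Distance(H, C) = 17.5 — off by 4.60.

D = (0.00, 0.00) ✓; DJ at -20.00° ✓; |DJ| = 49.60 ✓; ∠DJH = 128.6° ✓; |JH| = 26.50 ✓; ∠(JH, HC) = 90.00° ✓; |HC| = 12.90 ✗.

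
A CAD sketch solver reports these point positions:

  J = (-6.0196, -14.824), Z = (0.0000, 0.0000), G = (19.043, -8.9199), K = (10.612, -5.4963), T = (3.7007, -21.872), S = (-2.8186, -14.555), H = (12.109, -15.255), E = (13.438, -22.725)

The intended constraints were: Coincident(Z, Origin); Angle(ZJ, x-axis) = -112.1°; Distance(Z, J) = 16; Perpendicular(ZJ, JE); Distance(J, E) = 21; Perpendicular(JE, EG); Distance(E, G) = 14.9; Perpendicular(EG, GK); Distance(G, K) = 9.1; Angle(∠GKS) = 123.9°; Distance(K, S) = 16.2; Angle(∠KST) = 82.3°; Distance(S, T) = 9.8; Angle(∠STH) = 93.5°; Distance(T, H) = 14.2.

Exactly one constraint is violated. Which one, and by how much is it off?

Distance(T, H) = 14.2 — off by 3.50.

Z = (0.00, 0.00) ✓; ZJ at -112.1° ✓; |ZJ| = 16.00 ✓; ∠(ZJ, JE) = 90.00° ✓; |JE| = 21.00 ✓; ∠(JE, EG) = 90.00° ✓; |EG| = 14.90 ✓; ∠(EG, GK) = 90.00° ✓; |GK| = 9.100 ✓; ∠GKS = 123.9° ✓; |KS| = 16.20 ✓; ∠KST = 82.30° ✓; |ST| = 9.800 ✓; ∠STH = 93.50° ✓; |TH| = 10.70 ✗.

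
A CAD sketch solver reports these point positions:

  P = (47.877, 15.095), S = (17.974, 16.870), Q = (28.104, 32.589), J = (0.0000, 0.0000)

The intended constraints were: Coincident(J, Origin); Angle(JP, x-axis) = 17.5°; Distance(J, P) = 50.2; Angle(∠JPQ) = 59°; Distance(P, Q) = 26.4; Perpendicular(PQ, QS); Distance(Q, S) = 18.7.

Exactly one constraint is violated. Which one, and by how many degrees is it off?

Perpendicular(PQ, QS) — off by 8.70°.

J = (0.00, 0.00) ✓; JP at 17.50° ✓; |JP| = 50.20 ✓; ∠JPQ = 59.00° ✓; |PQ| = 26.40 ✓; ∠(PQ, QS) = 98.70° ✗; |QS| = 18.70 ✓.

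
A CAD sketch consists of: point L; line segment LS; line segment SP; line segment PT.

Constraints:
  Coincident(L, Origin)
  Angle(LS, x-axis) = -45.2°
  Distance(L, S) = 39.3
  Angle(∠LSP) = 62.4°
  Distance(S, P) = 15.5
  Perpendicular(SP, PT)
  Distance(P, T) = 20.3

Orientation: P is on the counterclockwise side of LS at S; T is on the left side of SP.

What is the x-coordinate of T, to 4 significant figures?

13.03

L is at the origin; LS runs at -45.2° with length 39.3, so S = 39.3·(cos -45.2°, sin -45.2°) = (27.69, -27.89). ∠LSP = 62.4°, so SP runs at -45.2° + (180° − 62.4°) = 72.40° from the x-axis; with |SP| = 15.5, P = S + 15.5·(cos 72.40°, sin 72.40°) = (32.38, -13.11). SP ⟂ PT; with |PT| = 20.3 on the left of SP, T = P + 20.3·(-0.9532, 0.3024) = (13.03, -6.974). So T.x = 13.03.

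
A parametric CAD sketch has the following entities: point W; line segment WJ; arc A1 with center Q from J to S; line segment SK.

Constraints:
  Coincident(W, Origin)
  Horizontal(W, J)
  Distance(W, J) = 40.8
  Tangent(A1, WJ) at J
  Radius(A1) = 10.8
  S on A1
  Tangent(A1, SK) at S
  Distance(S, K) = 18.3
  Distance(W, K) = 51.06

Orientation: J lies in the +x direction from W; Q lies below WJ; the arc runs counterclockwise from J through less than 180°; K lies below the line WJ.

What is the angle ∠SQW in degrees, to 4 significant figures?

42.59°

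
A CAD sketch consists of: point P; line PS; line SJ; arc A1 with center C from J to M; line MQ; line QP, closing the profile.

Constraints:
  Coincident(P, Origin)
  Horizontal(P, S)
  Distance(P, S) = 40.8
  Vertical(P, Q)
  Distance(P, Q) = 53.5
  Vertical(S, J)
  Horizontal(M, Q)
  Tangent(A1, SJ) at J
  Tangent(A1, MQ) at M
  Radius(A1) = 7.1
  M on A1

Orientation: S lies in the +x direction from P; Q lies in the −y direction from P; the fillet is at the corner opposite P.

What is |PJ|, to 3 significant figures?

61.8

The virtual corner opposite P is at (40.8, -53.5). Since A1 is tangent to SJ there, CJ ⟂ SJ and tangency of A1 to MQ means the radius CM is perpendicular to MQ, with radius 7.1, so the center C sits 7.1 in from both sides at C = (33.7, -46.4). That places the tangent points at J = (40.8, -46.4) on SJ and M = (33.7, -53.5) on MQ. Then |PJ| = |J − P| = 61.8.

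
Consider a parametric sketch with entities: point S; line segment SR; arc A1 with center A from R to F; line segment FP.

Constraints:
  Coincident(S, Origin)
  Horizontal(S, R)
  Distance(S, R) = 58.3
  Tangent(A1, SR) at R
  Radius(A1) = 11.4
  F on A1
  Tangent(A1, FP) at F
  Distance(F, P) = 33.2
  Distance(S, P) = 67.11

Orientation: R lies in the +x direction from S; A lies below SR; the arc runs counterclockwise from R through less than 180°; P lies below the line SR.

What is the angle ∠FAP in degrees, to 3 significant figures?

71.0°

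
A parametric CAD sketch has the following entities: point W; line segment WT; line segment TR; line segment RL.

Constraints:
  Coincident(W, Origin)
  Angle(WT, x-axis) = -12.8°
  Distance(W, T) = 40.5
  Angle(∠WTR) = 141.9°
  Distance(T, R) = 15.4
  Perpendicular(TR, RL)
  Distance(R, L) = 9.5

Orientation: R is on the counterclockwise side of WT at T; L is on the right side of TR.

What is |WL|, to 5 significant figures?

58.516

W is at the origin; WT runs at -12.8° with length 40.5, so T = 40.5·(cos -12.8°, sin -12.8°) = (39.494, -8.9727). ∠WTR = 141.9°, so TR runs at -12.8° + (180° − 141.9°) = 25.300° from the x-axis; with |TR| = 15.4, R = T + 15.4·(cos 25.300°, sin 25.300°) = (53.416, -2.3914). TR ⟂ RL; with |RL| = 9.5 on the right of TR, L = R + 9.5·(0.42736, -0.90408) = (57.476, -10.980). Then |WL| = |L − W| = 58.516.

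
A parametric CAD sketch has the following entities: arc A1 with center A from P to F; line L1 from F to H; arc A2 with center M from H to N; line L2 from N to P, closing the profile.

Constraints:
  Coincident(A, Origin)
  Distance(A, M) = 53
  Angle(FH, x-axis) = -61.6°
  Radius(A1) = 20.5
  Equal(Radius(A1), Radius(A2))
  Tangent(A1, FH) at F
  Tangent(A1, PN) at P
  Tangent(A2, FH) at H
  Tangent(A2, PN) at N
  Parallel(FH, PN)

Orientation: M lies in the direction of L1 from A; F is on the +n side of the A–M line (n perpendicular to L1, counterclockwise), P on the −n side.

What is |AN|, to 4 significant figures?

56.83

The slot axis is L1's direction at -61.6°, so u = (cos -61.6°, sin -61.6°) = (0.4756, -0.8796) and n = (−sin -61.6°, cos -61.6°) = (0.8796, 0.4756). A is at the origin and M lies 53.0 along u from A, so M = 53.0·u = (25.21, -46.62). Tangency of A1 to both parallel lines with radius 20.5 puts F and P at A ± 20.5·n: F = (18.03, 9.750), P = (-18.03, -9.750). Equal radii place H and N the same way about M: H = M + 20.5·n = (43.24, -36.87), N = M − 20.5·n = (7.175, -56.37). Then |AN| = |N − A| = 56.83.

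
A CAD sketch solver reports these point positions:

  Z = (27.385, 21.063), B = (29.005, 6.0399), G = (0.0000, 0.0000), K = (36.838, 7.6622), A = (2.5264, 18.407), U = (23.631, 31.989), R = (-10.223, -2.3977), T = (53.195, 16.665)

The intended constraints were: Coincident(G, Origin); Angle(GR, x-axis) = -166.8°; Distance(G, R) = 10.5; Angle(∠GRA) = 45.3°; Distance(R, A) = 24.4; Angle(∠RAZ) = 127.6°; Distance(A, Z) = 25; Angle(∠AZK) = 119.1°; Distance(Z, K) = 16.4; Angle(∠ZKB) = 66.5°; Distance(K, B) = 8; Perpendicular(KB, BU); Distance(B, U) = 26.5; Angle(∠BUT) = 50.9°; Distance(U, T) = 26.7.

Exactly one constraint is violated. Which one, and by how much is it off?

Distance(U, T) = 26.7 — off by 6.60.

G = (0.00, 0.00) ✓; GR at -166.8° ✓; |GR| = 10.50 ✓; ∠GRA = 45.30° ✓; |RA| = 24.40 ✓; ∠RAZ = 127.6° ✓; |AZ| = 25.00 ✓; ∠AZK = 119.1° ✓; |ZK| = 16.40 ✓; ∠ZKB = 66.50° ✓; |KB| = 7.999 ✓; ∠(KB, BU) = 90.00° ✓; |BU| = 26.50 ✓; ∠BUT = 50.90° ✓; |UT| = 33.30 ✗.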